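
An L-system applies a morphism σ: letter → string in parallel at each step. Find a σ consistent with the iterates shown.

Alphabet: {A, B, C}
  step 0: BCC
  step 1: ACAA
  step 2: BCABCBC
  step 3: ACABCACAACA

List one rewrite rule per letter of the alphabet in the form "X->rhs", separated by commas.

  step 2 ⇒ step 3: BCABCBC ⇒ AC·A·BC·AC·A·AC·A
    A ↦ BC
    B ↦ AC
    C ↦ A

A->BC, B->AC, C->A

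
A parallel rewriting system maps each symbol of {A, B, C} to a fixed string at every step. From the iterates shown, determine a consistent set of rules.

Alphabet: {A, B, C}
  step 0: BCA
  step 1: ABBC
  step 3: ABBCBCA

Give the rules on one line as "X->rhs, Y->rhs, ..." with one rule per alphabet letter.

  step 0 ⇒ step 1: BCA ⇒ A·B·BC
    A ↦ BC
    B ↦ A
    C ↦ B

A->BC, B->A, C->B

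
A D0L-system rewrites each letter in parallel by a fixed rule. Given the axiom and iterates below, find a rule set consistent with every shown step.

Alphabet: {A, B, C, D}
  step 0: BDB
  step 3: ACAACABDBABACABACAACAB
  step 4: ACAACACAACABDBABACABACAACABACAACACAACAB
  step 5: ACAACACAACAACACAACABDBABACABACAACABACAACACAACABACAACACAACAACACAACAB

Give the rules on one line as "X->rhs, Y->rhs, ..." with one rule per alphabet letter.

A->AC, B->AB, C->A, D->DB

  step 4 ⇒ step 5: ACAACACAACABDBABACABACAACABACAACACAACAB ⇒ AC·A·AC·AC·A·AC·A·AC·AC·A·AC·AB·DB·AB·AC·AB·AC·A·AC·AB·AC·A·AC·AC·A·AC·AB·AC·A·AC·AC·A·AC·A·AC·AC·A·AC·AB
    A ↦ AC
    B ↦ AB
    C ↦ A
    D ↦ DB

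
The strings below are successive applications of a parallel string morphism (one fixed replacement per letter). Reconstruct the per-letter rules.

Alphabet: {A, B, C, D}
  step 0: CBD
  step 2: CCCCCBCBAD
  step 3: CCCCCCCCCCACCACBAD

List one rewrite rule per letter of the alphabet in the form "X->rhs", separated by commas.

  step 2 ⇒ step 3: CCCCCBCBAD ⇒ CC·CC·CC·CC·CC·A·CC·A·CB·AD
    A ↦ CB
    B ↦ A
    C ↦ CC
    D ↦ AD

A->CB, B->A, C->CC, D->AD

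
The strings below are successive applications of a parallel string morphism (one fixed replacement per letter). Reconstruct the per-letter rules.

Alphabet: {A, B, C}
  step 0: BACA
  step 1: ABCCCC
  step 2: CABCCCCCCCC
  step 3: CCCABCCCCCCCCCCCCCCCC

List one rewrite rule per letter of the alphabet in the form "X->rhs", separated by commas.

  step 2 ⇒ step 3: CABCCCCCCCC ⇒ CC·C·AB·CC·CC·CC·CC·CC·CC·CC·CC
    A ↦ C
    B ↦ AB
    C ↦ CC

A->C, B->AB, C->CC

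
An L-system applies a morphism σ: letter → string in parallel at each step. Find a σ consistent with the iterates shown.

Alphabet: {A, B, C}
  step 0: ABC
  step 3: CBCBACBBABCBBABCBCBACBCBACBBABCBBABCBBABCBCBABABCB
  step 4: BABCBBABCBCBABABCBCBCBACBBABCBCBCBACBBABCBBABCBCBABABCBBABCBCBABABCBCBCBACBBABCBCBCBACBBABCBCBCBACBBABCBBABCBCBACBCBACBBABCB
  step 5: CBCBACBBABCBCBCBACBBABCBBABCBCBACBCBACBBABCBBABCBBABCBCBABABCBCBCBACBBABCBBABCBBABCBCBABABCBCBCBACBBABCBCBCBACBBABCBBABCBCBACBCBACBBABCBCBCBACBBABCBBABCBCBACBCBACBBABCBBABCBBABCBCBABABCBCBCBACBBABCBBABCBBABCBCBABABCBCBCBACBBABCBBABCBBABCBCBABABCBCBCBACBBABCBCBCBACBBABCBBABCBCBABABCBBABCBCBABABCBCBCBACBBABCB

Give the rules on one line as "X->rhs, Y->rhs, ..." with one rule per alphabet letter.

  step 4 ⇒ step 5: BABCBBABCBCBABABCBCBCBACBBABCBCBCBACBBABCBBABCBCBABABCBBABCBCBABABCBCBCBACBBABCBCBCBACBBABCBCBCBACBBABCBBABCBCBACBCBACBBABCB ⇒ CB·CBA·CB·BAB·CB·CB·CBA·CB·BAB·CB·BAB·CB·CBA·CB·CBA·CB·BAB·CB·BAB·CB·BAB·CB·CBA·BAB·CB·CB·CBA·CB·BAB·CB·BAB·CB·BAB·CB·CBA·BAB·CB·CB·CBA·CB·BAB·CB·CB·CBA·CB·BAB·CB·BAB·CB·CBA·CB·CBA·CB·BAB·CB·CB·CBA·CB·BAB·CB·BAB·CB·CBA·CB·CBA·CB·BAB·CB·BAB·CB·BAB·CB·CBA·BAB·CB·CB·CBA·CB·BAB·CB·BAB·CB·BAB·CB·CBA·BAB·CB·CB·CBA·CB·BAB·CB·BAB·CB·BAB·CB·CBA·BAB·CB·CB·CBA·CB·BAB·CB·CB·CBA·CB·BAB·CB·BAB·CB·CBA·BAB·CB·BAB·CB·CBA·BAB·CB·CB·CBA·CB·BAB·CB
    A ↦ CBA
    B ↦ CB
    C ↦ BAB

A->CBA, B->CB, C->BAB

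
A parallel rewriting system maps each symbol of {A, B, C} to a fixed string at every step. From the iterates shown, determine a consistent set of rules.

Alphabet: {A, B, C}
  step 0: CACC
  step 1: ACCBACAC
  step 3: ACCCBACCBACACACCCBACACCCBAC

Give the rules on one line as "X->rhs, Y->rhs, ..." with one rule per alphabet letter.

A->CB, B->C, C->AC

  step 0 ⇒ step 1: CACC ⇒ AC·CB·AC·AC
    A ↦ CB
    C ↦ AC
    B ↦ C  (constrained at step 1)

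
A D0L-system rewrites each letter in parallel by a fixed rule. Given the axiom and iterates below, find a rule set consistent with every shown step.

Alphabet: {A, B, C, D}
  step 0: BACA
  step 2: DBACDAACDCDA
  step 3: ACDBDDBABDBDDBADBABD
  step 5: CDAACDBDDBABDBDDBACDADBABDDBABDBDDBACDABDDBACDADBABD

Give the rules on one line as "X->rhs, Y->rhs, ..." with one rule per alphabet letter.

  step 2 ⇒ step 3: DBACDAACDCDA ⇒ A·CD·BD·DB·A·BD·BD·DB·A·DB·A·BD
    A ↦ BD
    B ↦ CD
    C ↦ DB
    D ↦ A

A->BD, B->CD, C->DB, D->A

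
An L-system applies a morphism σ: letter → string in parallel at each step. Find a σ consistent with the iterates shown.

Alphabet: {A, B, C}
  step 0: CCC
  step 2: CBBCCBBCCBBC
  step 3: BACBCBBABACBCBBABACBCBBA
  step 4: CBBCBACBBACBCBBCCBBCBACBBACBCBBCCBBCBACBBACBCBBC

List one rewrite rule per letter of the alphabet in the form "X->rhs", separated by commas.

A->BC, B->CB, C->BA

  step 3 ⇒ step 4: BACBCBBABACBCBBABACBCBBA ⇒ CB·BC·BA·CB·BA·CB·CB·BC·CB·BC·BA·CB·BA·CB·CB·BC·CB·BC·BA·CB·BA·CB·CB·BC
    A ↦ BC
    B ↦ CB
    C ↦ BA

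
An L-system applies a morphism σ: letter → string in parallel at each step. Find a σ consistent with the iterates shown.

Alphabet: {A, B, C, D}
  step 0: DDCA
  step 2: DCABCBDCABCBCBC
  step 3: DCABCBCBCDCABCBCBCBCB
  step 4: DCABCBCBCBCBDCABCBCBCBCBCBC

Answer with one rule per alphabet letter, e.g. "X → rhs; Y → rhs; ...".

  step 3 ⇒ step 4: DCABCBCBCDCABCBCBCBCB ⇒ DCA·B·CB·C·B·C·B·C·B·DCA·B·CB·C·B·C·B·C·B·C·B·C
    A ↦ CB
    B ↦ C
    C ↦ B
    D ↦ DCA

A->CB, B->C, C->B, D->DCA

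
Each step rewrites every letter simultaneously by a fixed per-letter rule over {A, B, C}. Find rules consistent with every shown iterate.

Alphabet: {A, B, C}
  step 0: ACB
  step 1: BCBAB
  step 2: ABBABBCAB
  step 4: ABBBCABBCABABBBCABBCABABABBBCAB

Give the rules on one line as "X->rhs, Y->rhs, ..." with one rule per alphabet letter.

  step 1 ⇒ step 2: BCBAB ⇒ AB·B·AB·BC·AB
    A ↦ BC
    B ↦ AB
    C ↦ B

A->BC, B->AB, C->B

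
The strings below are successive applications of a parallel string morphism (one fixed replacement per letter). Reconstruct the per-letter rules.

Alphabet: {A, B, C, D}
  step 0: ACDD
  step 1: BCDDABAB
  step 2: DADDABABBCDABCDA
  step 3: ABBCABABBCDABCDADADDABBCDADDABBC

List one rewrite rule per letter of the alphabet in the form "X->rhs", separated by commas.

A->BC, B->DA, C->DD, D->AB

  step 2 ⇒ step 3: DADDABABBCDABCDA ⇒ AB·BC·AB·AB·BC·DA·BC·DA·DA·DD·AB·BC·DA·DD·AB·BC
    A ↦ BC
    B ↦ DA
    C ↦ DD
    D ↦ AB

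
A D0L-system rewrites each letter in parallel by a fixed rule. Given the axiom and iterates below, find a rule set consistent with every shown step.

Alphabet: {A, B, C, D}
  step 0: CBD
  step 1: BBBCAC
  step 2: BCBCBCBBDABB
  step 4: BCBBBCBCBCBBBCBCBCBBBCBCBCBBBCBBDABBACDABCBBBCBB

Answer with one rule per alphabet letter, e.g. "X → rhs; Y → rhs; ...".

A->DA, B->BC, C->BB, D->AC

  step 1 ⇒ step 2: BBBCAC ⇒ BC·BC·BC·BB·DA·BB
    A ↦ DA
    B ↦ BC
    C ↦ BB
  step 0 ⇒ step 1: CBD ⇒ BB·BC·AC
    D ↦ AC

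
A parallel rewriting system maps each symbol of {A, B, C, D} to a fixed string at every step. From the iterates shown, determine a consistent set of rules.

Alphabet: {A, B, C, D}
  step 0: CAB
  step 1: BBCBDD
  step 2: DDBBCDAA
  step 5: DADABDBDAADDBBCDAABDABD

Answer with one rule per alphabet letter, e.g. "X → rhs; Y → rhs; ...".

A->BD, B->D, C->BBC, D->A

  step 1 ⇒ step 2: BBCBDD ⇒ D·D·BBC·D·A·A
    B ↦ D
    C ↦ BBC
    D ↦ A
  step 0 ⇒ step 1: CAB ⇒ BBC·BD·D
    A ↦ BD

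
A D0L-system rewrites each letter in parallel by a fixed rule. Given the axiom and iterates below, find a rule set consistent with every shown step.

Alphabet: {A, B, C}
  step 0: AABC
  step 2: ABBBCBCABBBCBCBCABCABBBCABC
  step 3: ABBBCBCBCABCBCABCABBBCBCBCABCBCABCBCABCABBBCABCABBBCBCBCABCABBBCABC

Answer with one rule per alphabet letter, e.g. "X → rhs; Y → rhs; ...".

A->ABB, B->BC, C->ABC

  step 2 ⇒ step 3: ABBBCBCABBBCBCBCABCABBBCABC ⇒ ABB·BC·BC·BC·ABC·BC·ABC·ABB·BC·BC·BC·ABC·BC·ABC·BC·ABC·ABB·BC·ABC·ABB·BC·BC·BC·ABC·ABB·BC·ABC
    A ↦ ABB
    B ↦ BC
    C ↦ ABC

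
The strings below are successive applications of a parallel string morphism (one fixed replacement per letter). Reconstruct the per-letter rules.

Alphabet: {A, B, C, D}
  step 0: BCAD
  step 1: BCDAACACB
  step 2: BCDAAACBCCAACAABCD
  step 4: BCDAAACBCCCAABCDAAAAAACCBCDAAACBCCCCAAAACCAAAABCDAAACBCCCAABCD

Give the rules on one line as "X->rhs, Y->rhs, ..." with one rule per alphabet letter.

  step 1 ⇒ step 2: BCDAACACB ⇒ BCD·AA·ACB·C·C·AA·C·AA·BCD
    A ↦ C
    B ↦ BCD
    C ↦ AA
    D ↦ ACB

A->C, B->BCD, C->AA, D->ACB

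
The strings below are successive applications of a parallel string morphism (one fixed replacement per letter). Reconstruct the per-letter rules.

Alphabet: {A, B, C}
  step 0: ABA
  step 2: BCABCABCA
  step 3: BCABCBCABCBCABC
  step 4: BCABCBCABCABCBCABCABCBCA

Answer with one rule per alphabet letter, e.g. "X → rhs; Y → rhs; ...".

  step 3 ⇒ step 4: BCABCBCABCBCABC ⇒ BC·A·BC·BC·A·BC·A·BC·BC·A·BC·A·BC·BC·A
    A ↦ BC
    B ↦ BC
    C ↦ A

A->BC, B->BC, C->A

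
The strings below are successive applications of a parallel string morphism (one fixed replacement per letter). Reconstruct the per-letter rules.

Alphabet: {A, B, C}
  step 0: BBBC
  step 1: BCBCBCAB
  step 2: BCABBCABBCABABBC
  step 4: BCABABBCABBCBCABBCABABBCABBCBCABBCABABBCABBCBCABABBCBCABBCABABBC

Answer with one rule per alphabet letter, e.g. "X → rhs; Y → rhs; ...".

A->AB, B->BC, C->AB

  step 1 ⇒ step 2: BCBCBCAB ⇒ BC·AB·BC·AB·BC·AB·AB·BC
    A ↦ AB
    B ↦ BC
    C ↦ AB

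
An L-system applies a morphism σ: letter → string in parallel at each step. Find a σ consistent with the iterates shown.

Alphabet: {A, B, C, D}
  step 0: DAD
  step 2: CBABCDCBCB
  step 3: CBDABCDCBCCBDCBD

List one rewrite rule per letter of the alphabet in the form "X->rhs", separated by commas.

A->ABC, B->D, C->CB, D->C

  step 2 ⇒ step 3: CBABCDCBCB ⇒ CB·D·ABC·D·CB·C·CB·D·CB·D
    A ↦ ABC
    B ↦ D
    C ↦ CB
    D ↦ C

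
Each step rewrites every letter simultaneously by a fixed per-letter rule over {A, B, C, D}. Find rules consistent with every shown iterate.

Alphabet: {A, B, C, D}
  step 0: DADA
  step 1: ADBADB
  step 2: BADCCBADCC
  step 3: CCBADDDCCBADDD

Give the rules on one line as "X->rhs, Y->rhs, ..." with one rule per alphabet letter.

A->B, B->CC, C->D, D->AD

  step 2 ⇒ step 3: BADCCBADCC ⇒ CC·B·AD·D·D·CC·B·AD·D·D
    A ↦ B
    B ↦ CC
    C ↦ D
    D ↦ AD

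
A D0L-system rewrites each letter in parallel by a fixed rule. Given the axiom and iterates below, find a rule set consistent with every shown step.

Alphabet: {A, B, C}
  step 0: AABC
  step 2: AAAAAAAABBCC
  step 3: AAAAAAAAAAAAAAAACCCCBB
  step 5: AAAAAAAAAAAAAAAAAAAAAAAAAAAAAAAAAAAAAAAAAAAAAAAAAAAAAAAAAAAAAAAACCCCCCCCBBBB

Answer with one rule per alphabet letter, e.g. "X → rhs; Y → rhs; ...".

  step 2 ⇒ step 3: AAAAAAAABBCC ⇒ AA·AA·AA·AA·AA·AA·AA·AA·CC·CC·B·B
    A ↦ AA
    B ↦ CC
    C ↦ B

A->AA, B->CC, C->B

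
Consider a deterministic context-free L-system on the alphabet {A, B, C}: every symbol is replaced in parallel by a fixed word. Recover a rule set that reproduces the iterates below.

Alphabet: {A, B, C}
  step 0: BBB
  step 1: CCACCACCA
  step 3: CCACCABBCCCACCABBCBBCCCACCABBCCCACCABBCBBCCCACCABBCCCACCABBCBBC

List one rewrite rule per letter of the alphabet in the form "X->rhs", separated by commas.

  step 0 ⇒ step 1: BBB ⇒ CCA·CCA·CCA
    B ↦ CCA
    A ↦ C  (constrained at step 1)
    C ↦ BBC  (constrained at step 1)

A->C, B->CCA, C->BBC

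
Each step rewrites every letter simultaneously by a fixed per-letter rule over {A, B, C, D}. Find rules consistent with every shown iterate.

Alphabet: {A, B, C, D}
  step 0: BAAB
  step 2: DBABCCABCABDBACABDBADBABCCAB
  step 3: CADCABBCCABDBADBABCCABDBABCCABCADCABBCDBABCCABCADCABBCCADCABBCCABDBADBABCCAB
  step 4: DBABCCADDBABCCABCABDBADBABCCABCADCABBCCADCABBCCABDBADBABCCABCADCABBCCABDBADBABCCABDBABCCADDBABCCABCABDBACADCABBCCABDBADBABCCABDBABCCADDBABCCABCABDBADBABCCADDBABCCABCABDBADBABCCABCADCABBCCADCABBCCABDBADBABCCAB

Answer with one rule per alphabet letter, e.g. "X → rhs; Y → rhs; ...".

  step 3 ⇒ step 4: CADCABBCCABDBADBABCCABDBABCCABCADCABBCDBABCCABCADCABBCCADCABBCCABDBADBABCCAB ⇒ DBA·BC·CAD·DBA·BC·CAB·CAB·DBA·DBA·BC·CAB·CAD·CAB·BC·CAD·CAB·BC·CAB·DBA·DBA·BC·CAB·CAD·CAB·BC·CAB·DBA·DBA·BC·CAB·DBA·BC·CAD·DBA·BC·CAB·CAB·DBA·CAD·CAB·BC·CAB·DBA·DBA·BC·CAB·DBA·BC·CAD·DBA·BC·CAB·CAB·DBA·DBA·BC·CAD·DBA·BC·CAB·CAB·DBA·DBA·BC·CAB·CAD·CAB·BC·CAD·CAB·BC·CAB·DBA·DBA·BC·CAB
    A ↦ BC
    B ↦ CAB
    C ↦ DBA
    D ↦ CAD

A->BC, B->CAB, C->DBA, D->CAD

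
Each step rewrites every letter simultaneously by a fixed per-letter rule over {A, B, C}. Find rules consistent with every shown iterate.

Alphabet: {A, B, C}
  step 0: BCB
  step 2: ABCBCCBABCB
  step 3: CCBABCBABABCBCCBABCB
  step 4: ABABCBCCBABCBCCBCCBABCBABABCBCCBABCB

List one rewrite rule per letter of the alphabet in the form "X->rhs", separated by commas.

  step 3 ⇒ step 4: CCBABCBABABCBCCBABCB ⇒ AB·AB·CB·C·CB·AB·CB·C·CB·C·CB·AB·CB·AB·AB·CB·C·CB·AB·CB
    A ↦ C
    B ↦ CB
    C ↦ AB

A->C, B->CB, C->AB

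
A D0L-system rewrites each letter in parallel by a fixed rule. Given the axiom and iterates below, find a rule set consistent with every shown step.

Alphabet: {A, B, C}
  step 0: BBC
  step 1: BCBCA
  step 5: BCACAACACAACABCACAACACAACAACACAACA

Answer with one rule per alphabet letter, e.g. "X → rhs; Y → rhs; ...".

  step 0 ⇒ step 1: BBC ⇒ BC·BC·A
    B ↦ BC
    C ↦ A
    A ↦ CA  (constrained at step 1)

A->CA, B->BC, C->A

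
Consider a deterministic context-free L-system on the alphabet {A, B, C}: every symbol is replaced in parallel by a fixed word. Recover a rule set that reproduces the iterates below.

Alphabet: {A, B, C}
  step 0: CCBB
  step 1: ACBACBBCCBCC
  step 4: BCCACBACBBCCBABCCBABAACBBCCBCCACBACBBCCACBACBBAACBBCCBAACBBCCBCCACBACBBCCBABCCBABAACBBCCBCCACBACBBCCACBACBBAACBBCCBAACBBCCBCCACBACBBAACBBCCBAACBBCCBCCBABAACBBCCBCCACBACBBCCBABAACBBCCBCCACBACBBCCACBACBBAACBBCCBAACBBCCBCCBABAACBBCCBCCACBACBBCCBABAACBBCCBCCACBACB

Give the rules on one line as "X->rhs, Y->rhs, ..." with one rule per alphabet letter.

A->BA, B->BCC, C->ACB

  step 0 ⇒ step 1: CCBB ⇒ ACB·ACB·BCC·BCC
    B ↦ BCC
    C ↦ ACB
    A ↦ BA  (constrained at step 1)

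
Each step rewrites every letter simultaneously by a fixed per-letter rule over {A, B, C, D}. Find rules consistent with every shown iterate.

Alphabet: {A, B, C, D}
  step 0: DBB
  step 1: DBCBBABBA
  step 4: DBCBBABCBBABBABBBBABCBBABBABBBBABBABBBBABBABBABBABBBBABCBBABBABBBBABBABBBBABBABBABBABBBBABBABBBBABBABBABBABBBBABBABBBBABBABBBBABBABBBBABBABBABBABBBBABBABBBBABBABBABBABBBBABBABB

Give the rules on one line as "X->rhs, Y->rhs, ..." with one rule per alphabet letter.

A->BB, B->BBA, C->BC, D->DBC

  step 0 ⇒ step 1: DBB ⇒ DBC·BBA·BBA
    B ↦ BBA
    D ↦ DBC
    A ↦ BB  (constrained at step 1)
    C ↦ BC  (constrained at step 1)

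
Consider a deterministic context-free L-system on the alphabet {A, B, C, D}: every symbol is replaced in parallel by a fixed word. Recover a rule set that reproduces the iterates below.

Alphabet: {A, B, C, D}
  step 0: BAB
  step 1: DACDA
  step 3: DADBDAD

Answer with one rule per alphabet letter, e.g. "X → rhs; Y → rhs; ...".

  step 0 ⇒ step 1: BAB ⇒ DA·C·DA
    A ↦ C
    B ↦ DA
    C ↦ D  (constrained at step 1)
    D ↦ B  (constrained at step 1)

A->C, B->DA, C->D, D->B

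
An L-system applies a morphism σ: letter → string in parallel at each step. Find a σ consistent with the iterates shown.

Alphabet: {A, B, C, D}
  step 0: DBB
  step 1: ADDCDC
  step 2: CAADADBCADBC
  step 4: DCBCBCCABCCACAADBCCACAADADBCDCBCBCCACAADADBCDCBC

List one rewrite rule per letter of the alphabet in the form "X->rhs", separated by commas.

A->CA, B->DC, C->BC, D->AD

  step 1 ⇒ step 2: ADDCDC ⇒ CA·AD·AD·BC·AD·BC
    A ↦ CA
    C ↦ BC
    D ↦ AD
  step 0 ⇒ step 1: DBB ⇒ AD·DC·DC
    B ↦ DC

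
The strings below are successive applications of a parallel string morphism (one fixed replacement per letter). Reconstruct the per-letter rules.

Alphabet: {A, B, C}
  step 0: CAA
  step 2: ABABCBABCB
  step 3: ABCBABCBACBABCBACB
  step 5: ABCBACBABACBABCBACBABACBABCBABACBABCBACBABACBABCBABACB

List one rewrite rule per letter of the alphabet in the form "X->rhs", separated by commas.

  step 2 ⇒ step 3: ABABCBABCB ⇒ AB·CB·AB·CB·A·CB·AB·CB·A·CB
    A ↦ AB
    B ↦ CB
    C ↦ A

A->AB, B->CB, C->A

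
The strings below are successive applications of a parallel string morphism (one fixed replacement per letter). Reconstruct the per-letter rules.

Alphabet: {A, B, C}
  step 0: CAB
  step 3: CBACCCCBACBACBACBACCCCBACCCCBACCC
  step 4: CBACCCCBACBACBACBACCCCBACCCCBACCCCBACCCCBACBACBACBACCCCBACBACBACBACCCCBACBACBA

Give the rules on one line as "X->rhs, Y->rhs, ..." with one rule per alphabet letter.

  step 3 ⇒ step 4: CBACCCCBACBACBACBACCCCBACCCCBACCC ⇒ CBA·CC·C·CBA·CBA·CBA·CBA·CC·C·CBA·CC·C·CBA·CC·C·CBA·CC·C·CBA·CBA·CBA·CBA·CC·C·CBA·CBA·CBA·CBA·CC·C·CBA·CBA·CBA
    A ↦ C
    B ↦ CC
    C ↦ CBA

A->C, B->CC, C->CBA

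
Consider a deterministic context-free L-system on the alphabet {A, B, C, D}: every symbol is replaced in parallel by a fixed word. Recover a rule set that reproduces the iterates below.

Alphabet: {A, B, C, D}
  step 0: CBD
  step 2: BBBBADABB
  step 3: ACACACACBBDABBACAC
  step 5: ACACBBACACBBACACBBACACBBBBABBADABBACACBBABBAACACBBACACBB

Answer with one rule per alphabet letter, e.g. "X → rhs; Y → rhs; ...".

A->BB, B->AC, C->A, D->DA

  step 2 ⇒ step 3: BBBBADABB ⇒ AC·AC·AC·AC·BB·DA·BB·AC·AC
    A ↦ BB
    B ↦ AC
    D ↦ DA
    C ↦ A  (constrained at step 0)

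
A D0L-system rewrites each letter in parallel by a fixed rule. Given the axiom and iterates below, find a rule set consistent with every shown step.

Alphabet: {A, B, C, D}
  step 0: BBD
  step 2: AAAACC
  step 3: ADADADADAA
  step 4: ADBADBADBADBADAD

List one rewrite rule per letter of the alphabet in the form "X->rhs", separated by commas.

  step 3 ⇒ step 4: ADADADADAA ⇒ AD·B·AD·B·AD·B·AD·B·AD·AD
    A ↦ AD
    D ↦ B
    B ↦ CC  (constrained at step 0)
  step 2 ⇒ step 3: AAAACC ⇒ AD·AD·AD·AD·A·A
    C ↦ A

A->AD, B->CC, C->A, D->B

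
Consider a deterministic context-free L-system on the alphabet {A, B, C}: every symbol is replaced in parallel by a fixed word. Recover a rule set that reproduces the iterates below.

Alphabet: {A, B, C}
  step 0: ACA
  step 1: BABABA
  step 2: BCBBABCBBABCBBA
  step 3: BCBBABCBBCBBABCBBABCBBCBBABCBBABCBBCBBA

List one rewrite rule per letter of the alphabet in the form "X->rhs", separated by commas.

  step 2 ⇒ step 3: BCBBABCBBABCBBA ⇒ BCB·BA·BCB·BCB·BA·BCB·BA·BCB·BCB·BA·BCB·BA·BCB·BCB·BA
    A ↦ BA
    B ↦ BCB
    C ↦ BA

A->BA, B->BCB, C->BA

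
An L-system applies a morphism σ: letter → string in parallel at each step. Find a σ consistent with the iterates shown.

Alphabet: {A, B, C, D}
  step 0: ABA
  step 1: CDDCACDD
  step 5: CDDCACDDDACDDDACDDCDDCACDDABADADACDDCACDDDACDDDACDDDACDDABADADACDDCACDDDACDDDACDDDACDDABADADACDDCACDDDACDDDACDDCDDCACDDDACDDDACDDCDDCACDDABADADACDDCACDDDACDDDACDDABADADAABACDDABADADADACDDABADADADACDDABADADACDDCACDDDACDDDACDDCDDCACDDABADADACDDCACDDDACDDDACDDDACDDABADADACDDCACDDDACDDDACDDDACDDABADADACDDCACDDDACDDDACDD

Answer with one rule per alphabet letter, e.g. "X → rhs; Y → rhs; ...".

  step 0 ⇒ step 1: ABA ⇒ CDD·CA·CDD
    A ↦ CDD
    B ↦ CA
    C ↦ ABA  (constrained at step 1)
    D ↦ DA  (constrained at step 1)

A->CDD, B->CA, C->ABA, D->DA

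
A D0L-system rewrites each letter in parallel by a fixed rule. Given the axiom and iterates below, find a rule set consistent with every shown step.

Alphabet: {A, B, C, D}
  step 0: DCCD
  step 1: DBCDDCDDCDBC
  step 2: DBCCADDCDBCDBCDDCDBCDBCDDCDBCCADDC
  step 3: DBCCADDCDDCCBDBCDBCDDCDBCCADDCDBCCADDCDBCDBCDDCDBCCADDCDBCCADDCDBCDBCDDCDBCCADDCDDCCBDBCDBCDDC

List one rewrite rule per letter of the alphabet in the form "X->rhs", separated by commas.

  step 2 ⇒ step 3: DBCCADDCDBCDBCDDCDBCDBCDDCDBCCADDC ⇒ DBC·CA·DDC·DDC·CB·DBC·DBC·DDC·DBC·CA·DDC·DBC·CA·DDC·DBC·DBC·DDC·DBC·CA·DDC·DBC·CA·DDC·DBC·DBC·DDC·DBC·CA·DDC·DDC·CB·DBC·DBC·DDC
    A ↦ CB
    B ↦ CA
    C ↦ DDC
    D ↦ DBC

A->CB, B->CA, C->DDC, D->DBC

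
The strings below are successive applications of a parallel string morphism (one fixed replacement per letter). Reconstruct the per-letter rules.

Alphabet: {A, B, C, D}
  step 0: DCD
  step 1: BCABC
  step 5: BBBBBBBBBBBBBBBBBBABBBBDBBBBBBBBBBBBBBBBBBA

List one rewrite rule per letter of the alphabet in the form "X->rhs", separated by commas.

A->D, B->BB, C->A, D->BC

  step 0 ⇒ step 1: DCD ⇒ BC·A·BC
    C ↦ A
    D ↦ BC
    A ↦ D  (constrained at step 1)
    B ↦ BB  (constrained at step 1)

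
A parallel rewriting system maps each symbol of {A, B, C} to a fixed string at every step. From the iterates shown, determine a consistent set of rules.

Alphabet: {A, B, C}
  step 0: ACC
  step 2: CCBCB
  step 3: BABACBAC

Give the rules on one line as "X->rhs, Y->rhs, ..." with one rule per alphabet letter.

A->B, B->C, C->BA

  step 2 ⇒ step 3: CCBCB ⇒ BA·BA·C·BA·C
    B ↦ C
    C ↦ BA
    A ↦ B  (constrained at step 0)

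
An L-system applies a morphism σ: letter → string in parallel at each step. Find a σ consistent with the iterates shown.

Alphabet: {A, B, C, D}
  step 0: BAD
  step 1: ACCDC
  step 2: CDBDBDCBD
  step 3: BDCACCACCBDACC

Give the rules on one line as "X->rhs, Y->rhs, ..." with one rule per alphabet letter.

A->CD, B->AC, C->BD, D->C

  step 2 ⇒ step 3: CDBDBDCBD ⇒ BD·C·AC·C·AC·C·BD·AC·C
    B ↦ AC
    C ↦ BD
    D ↦ C
  step 0 ⇒ step 1: BAD ⇒ AC·CD·C
    A ↦ CD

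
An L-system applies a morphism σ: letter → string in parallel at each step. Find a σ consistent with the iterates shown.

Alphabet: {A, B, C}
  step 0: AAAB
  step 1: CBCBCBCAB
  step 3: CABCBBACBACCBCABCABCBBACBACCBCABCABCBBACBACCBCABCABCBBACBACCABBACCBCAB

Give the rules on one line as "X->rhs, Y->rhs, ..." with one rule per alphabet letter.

A->CB, B->CAB, C->BAC

  step 0 ⇒ step 1: AAAB ⇒ CB·CB·CB·CAB
    A ↦ CB
    B ↦ CAB
    C ↦ BAC  (constrained at step 1)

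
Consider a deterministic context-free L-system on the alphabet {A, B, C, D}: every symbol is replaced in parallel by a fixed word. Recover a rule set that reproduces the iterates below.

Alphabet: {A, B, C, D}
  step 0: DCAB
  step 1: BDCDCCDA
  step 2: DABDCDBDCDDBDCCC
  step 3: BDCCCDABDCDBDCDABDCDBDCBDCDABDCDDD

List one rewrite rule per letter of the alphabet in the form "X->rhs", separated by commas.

A->CC, B->DA, C->D, D->BDC

  step 2 ⇒ step 3: DABDCDBDCDDBDCCC ⇒ BDC·CC·DA·BDC·D·BDC·DA·BDC·D·BDC·BDC·DA·BDC·D·D·D
    A ↦ CC
    B ↦ DA
    C ↦ D
    D ↦ BDC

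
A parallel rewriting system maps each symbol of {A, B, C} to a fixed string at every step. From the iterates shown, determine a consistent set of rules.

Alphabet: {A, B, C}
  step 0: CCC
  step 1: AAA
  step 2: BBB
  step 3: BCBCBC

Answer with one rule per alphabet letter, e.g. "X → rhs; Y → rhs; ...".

  step 2 ⇒ step 3: BBB ⇒ BC·BC·BC
    B ↦ BC
  step 1 ⇒ step 2: AAA ⇒ B·B·B
    A ↦ B
  step 0 ⇒ step 1: CCC ⇒ A·A·A
    C ↦ A

A->B, B->BC, C->A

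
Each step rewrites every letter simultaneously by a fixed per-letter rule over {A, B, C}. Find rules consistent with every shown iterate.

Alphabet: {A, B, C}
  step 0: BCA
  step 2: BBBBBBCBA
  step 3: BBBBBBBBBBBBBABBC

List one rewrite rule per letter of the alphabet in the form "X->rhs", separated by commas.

A->C, B->BB, C->BA

  step 2 ⇒ step 3: BBBBBBCBA ⇒ BB·BB·BB·BB·BB·BB·BA·BB·C
    A ↦ C
    B ↦ BB
    C ↦ BA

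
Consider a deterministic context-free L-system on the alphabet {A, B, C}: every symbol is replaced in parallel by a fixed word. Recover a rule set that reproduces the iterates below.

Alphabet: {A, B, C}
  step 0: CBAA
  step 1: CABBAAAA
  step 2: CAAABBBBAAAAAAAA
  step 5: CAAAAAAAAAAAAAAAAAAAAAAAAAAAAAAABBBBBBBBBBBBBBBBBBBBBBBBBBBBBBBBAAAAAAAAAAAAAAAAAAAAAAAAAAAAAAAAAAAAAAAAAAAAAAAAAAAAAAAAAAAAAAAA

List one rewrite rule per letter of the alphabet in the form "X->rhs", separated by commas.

  step 1 ⇒ step 2: CABBAAAA ⇒ CA·AA·BB·BB·AA·AA·AA·AA
    A ↦ AA
    B ↦ BB
    C ↦ CA

A->AA, B->BB, C->CA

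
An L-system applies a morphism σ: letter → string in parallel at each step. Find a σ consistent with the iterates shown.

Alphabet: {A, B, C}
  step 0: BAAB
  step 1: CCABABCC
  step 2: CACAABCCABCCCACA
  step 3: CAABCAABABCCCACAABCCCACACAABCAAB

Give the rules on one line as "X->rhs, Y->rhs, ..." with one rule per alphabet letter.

  step 2 ⇒ step 3: CACAABCCABCCCACA ⇒ CA·AB·CA·AB·AB·CC·CA·CA·AB·CC·CA·CA·CA·AB·CA·AB
    A ↦ AB
    B ↦ CC
    C ↦ CA

A->AB, B->CC, C->CA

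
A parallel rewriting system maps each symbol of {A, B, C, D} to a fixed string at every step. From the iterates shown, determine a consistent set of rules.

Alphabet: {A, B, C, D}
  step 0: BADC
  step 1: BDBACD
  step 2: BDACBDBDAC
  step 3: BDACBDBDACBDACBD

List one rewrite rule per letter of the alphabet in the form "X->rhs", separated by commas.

A->B, B->BD, C->D, D->AC

  step 2 ⇒ step 3: BDACBDBDAC ⇒ BD·AC·B·D·BD·AC·BD·AC·B·D
    A ↦ B
    B ↦ BD
    C ↦ D
    D ↦ AC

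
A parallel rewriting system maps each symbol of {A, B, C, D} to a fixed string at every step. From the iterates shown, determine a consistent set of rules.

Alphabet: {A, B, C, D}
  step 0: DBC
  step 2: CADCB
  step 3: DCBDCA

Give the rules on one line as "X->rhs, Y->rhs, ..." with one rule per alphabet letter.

A->C, B->CA, C->D, D->B

  step 2 ⇒ step 3: CADCB ⇒ D·C·B·D·CA
    A ↦ C
    B ↦ CA
    C ↦ D
    D ↦ B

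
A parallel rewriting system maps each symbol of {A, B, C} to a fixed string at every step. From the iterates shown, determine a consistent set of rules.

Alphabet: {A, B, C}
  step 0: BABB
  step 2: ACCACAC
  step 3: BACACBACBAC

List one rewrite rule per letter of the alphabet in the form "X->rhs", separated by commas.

  step 2 ⇒ step 3: ACCACAC ⇒ B·AC·AC·B·AC·B·AC
    A ↦ B
    C ↦ AC
    B ↦ C  (constrained at step 0)

A->B, B->C, C->AC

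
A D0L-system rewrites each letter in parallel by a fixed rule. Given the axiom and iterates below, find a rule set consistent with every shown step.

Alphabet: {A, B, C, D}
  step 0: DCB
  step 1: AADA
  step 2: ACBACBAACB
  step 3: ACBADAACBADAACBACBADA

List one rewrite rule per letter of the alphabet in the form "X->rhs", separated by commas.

  step 2 ⇒ step 3: ACBACBAACB ⇒ ACB·A·DA·ACB·A·DA·ACB·ACB·A·DA
    A ↦ ACB
    B ↦ DA
    C ↦ A
  step 0 ⇒ step 1: DCB ⇒ A·A·DA
    D ↦ A

A->ACB, B->DA, C->A, D->A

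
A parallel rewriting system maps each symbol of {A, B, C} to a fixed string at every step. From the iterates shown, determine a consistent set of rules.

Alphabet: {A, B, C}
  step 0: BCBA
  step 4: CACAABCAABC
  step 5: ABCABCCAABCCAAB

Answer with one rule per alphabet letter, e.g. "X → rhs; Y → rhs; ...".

A->C, B->A, C->AB

  step 4 ⇒ step 5: CACAABCAABC ⇒ AB·C·AB·C·C·A·AB·C·C·A·AB
    A ↦ C
    B ↦ A
    C ↦ AB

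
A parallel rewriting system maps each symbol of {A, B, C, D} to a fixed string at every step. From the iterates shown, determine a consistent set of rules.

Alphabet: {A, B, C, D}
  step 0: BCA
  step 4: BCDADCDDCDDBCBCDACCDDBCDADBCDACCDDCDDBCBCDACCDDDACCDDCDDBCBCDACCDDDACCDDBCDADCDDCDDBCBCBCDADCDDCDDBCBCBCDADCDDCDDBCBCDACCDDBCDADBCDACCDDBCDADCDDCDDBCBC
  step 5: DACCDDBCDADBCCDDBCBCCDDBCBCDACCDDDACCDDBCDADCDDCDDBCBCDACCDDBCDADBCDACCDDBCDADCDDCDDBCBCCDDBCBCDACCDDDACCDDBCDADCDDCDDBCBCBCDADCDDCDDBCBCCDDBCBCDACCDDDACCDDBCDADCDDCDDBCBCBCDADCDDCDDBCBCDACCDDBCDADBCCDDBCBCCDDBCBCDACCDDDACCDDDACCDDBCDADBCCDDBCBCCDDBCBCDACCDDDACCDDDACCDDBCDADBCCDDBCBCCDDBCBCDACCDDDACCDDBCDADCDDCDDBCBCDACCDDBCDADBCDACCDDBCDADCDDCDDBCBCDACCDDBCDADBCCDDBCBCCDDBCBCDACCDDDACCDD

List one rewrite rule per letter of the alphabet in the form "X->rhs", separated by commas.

  step 4 ⇒ step 5: BCDADCDDCDDBCBCDACCDDBCDADBCDACCDDCDDBCBCDACCDDDACCDDCDDBCBCDACCDDDACCDDBCDADCDDCDDBCBCBCDADCDDCDDBCBCBCDADCDDCDDBCBCDACCDDBCDADBCDACCDDBCDADCDDCDDBCBC ⇒ DAC·CDD·BC·DAD·BC·CDD·BC·BC·CDD·BC·BC·DAC·CDD·DAC·CDD·BC·DAD·CDD·CDD·BC·BC·DAC·CDD·BC·DAD·BC·DAC·CDD·BC·DAD·CDD·CDD·BC·BC·CDD·BC·BC·DAC·CDD·DAC·CDD·BC·DAD·CDD·CDD·BC·BC·BC·DAD·CDD·CDD·BC·BC·CDD·BC·BC·DAC·CDD·DAC·CDD·BC·DAD·CDD·CDD·BC·BC·BC·DAD·CDD·CDD·BC·BC·DAC·CDD·BC·DAD·BC·CDD·BC·BC·CDD·BC·BC·DAC·CDD·DAC·CDD·DAC·CDD·BC·DAD·BC·CDD·BC·BC·CDD·BC·BC·DAC·CDD·DAC·CDD·DAC·CDD·BC·DAD·BC·CDD·BC·BC·CDD·BC·BC·DAC·CDD·DAC·CDD·BC·DAD·CDD·CDD·BC·BC·DAC·CDD·BC·DAD·BC·DAC·CDD·BC·DAD·CDD·CDD·BC·BC·DAC·CDD·BC·DAD·BC·CDD·BC·BC·CDD·BC·BC·DAC·CDD·DAC·CDD
    A ↦ DAD
    B ↦ DAC
    C ↦ CDD
    D ↦ BC

A->DAD, B->DAC, C->CDD, D->BC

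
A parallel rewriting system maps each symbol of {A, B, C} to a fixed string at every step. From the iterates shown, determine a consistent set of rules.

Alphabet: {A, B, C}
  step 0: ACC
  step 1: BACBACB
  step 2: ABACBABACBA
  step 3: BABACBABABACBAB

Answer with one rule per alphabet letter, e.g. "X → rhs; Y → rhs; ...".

  step 2 ⇒ step 3: ABACBABACBA ⇒ B·A·B·ACB·A·B·A·B·ACB·A·B
    A ↦ B
    B ↦ A
    C ↦ ACB

A->B, B->A, C->ACB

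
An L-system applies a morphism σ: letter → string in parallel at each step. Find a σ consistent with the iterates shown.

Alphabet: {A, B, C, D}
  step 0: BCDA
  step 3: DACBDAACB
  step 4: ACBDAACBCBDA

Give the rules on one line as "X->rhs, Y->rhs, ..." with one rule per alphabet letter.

A->CB, B->A, C->D, D->A

  step 3 ⇒ step 4: DACBDAACB ⇒ A·CB·D·A·A·CB·CB·D·A
    A ↦ CB
    B ↦ A
    C ↦ D
    D ↦ A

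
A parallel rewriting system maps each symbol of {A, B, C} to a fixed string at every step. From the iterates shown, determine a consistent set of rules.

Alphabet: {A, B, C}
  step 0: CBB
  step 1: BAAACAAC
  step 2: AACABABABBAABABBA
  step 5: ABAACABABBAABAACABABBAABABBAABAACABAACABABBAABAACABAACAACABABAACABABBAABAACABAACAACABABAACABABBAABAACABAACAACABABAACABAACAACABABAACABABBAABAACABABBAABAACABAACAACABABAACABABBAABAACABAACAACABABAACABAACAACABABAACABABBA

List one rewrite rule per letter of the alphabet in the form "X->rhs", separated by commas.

A->AB, B->AAC, C->BA

  step 1 ⇒ step 2: BAAACAAC ⇒ AAC·AB·AB·AB·BA·AB·AB·BA
    A ↦ AB
    B ↦ AAC
    C ↦ BA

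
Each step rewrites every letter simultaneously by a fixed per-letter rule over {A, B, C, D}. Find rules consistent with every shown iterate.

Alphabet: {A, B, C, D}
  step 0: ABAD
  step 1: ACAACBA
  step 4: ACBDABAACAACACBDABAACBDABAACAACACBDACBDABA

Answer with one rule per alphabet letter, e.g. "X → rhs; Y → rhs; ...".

A->AC, B->A, C->BD, D->BA

  step 0 ⇒ step 1: ABAD ⇒ AC·A·AC·BA
    A ↦ AC
    B ↦ A
    D ↦ BA
    C ↦ BD  (constrained at step 1)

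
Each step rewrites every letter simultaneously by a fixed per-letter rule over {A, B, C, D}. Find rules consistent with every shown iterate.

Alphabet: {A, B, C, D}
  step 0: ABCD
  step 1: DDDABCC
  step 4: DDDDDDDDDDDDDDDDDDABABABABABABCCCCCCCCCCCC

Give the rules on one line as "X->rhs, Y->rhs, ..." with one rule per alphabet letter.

A->D, B->DD, C->AB, D->CC

  step 0 ⇒ step 1: ABCD ⇒ D·DD·AB·CC
    A ↦ D
    B ↦ DD
    C ↦ AB
    D ↦ CC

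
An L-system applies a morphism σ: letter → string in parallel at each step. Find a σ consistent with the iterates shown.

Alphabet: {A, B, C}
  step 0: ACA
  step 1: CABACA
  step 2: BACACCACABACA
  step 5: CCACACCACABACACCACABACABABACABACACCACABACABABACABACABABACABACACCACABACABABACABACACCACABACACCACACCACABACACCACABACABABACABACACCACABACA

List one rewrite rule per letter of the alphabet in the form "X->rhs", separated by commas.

A->CA, B->CCA, C->BA

  step 1 ⇒ step 2: CABACA ⇒ BA·CA·CCA·CA·BA·CA
    A ↦ CA
    B ↦ CCA
    C ↦ BA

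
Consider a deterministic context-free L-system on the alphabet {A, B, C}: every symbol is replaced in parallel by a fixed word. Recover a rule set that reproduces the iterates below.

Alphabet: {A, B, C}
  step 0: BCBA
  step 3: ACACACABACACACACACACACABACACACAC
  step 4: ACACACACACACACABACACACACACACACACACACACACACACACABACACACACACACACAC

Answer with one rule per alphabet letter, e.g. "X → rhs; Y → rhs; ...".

  step 3 ⇒ step 4: ACACACABACACACACACACACABACACACAC ⇒ AC·AC·AC·AC·AC·AC·AC·AB·AC·AC·AC·AC·AC·AC·AC·AC·AC·AC·AC·AC·AC·AC·AC·AB·AC·AC·AC·AC·AC·AC·AC·AC
    A ↦ AC
    B ↦ AB
    C ↦ AC

A->AC, B->AB, C->AC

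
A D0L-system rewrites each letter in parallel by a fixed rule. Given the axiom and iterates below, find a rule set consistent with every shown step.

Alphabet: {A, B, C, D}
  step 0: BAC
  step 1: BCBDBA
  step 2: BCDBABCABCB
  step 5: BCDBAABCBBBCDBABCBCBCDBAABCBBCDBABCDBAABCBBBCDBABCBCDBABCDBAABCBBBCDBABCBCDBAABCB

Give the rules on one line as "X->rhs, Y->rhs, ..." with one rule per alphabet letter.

  step 1 ⇒ step 2: BCBDBA ⇒ BC·DBA·BC·A·BC·B
    A ↦ B
    B ↦ BC
    C ↦ DBA
    D ↦ A

A->B, B->BC, C->DBA, D->A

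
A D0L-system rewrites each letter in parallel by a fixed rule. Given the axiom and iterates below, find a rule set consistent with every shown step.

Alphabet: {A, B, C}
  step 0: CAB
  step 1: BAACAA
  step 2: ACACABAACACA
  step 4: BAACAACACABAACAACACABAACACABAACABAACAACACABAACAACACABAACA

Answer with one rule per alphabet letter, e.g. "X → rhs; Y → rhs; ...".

A->CA, B->A, C->BAA

  step 1 ⇒ step 2: BAACAA ⇒ A·CA·CA·BAA·CA·CA
    A ↦ CA
    B ↦ A
    C ↦ BAA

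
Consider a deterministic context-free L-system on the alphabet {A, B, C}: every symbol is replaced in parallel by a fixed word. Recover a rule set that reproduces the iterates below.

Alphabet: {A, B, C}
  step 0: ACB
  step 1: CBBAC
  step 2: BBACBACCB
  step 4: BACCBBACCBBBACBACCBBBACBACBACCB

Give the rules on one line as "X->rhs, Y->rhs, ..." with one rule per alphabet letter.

A->C, B->BAC, C->B

  step 1 ⇒ step 2: CBBAC ⇒ B·BAC·BAC·C·B
    A ↦ C
    B ↦ BAC
    C ↦ B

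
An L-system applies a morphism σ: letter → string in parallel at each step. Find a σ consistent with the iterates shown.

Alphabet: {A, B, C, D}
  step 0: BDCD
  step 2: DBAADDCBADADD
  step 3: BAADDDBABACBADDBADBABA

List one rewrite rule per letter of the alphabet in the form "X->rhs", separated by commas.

A->D, B->AD, C->CB, D->BA

  step 2 ⇒ step 3: DBAADDCBADADD ⇒ BA·AD·D·D·BA·BA·CB·AD·D·BA·D·BA·BA
    A ↦ D
    B ↦ AD
    C ↦ CB
    D ↦ BA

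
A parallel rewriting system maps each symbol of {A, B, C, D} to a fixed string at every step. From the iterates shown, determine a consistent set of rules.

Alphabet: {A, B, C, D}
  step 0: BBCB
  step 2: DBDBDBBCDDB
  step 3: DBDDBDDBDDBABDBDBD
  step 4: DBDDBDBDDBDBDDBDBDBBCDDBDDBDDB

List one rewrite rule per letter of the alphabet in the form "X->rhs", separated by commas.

A->BBC, B->D, C->BAB, D->DB

  step 3 ⇒ step 4: DBDDBDDBDDBABDBDBD ⇒ DB·D·DB·DB·D·DB·DB·D·DB·DB·D·BBC·D·DB·D·DB·D·DB
    A ↦ BBC
    B ↦ D
    D ↦ DB
  step 2 ⇒ step 3: DBDBDBBCDDB ⇒ DB·D·DB·D·DB·D·D·BAB·DB·DB·D
    C ↦ BAB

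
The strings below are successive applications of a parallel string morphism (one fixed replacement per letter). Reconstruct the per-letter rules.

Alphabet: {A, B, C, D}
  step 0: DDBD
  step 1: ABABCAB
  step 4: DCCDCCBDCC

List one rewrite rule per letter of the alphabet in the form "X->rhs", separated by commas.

  step 0 ⇒ step 1: DDBD ⇒ AB·AB·C·AB
    B ↦ C
    D ↦ AB
    A ↦ D  (constrained at step 1)
    C ↦ B  (constrained at step 1)

A->D, B->C, C->B, D->AB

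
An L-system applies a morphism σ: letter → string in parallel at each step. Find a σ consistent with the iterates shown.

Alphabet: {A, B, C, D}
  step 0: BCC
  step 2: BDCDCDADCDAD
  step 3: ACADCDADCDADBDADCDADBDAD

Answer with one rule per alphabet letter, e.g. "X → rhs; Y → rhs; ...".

  step 2 ⇒ step 3: BDCDCDADCDAD ⇒ AC·AD·CD·AD·CD·AD·BD·AD·CD·AD·BD·AD
    A ↦ BD
    B ↦ AC
    C ↦ CD
    D ↦ AD

A->BD, B->AC, C->CD, D->AD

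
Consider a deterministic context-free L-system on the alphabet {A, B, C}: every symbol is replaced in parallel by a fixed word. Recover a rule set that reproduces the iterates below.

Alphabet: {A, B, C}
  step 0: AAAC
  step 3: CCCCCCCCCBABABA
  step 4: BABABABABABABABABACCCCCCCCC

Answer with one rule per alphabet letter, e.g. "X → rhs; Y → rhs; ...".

  step 3 ⇒ step 4: CCCCCCCCCBABABA ⇒ BA·BA·BA·BA·BA·BA·BA·BA·BA·CC·C·CC·C·CC·C
    A ↦ C
    B ↦ CC
    C ↦ BA

A->C, B->CC, C->BA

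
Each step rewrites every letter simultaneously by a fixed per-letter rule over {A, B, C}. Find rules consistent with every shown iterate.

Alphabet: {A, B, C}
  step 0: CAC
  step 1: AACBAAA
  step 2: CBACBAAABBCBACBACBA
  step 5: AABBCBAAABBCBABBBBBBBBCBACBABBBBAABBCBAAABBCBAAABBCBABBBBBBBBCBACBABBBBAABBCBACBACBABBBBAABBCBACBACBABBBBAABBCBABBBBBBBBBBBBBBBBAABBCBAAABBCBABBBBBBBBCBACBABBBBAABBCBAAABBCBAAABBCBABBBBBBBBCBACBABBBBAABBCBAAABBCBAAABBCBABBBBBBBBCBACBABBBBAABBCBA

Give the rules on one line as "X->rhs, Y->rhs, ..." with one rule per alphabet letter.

A->CBA, B->BB, C->AA

  step 1 ⇒ step 2: AACBAAA ⇒ CBA·CBA·AA·BB·CBA·CBA·CBA
    A ↦ CBA
    B ↦ BB
    C ↦ AA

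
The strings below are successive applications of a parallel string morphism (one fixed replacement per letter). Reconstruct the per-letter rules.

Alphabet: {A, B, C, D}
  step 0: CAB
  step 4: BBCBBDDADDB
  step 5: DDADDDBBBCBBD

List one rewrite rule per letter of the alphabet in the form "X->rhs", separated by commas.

A->BC, B->D, C->AD, D->B

  step 4 ⇒ step 5: BBCBBDDADDB ⇒ D·D·AD·D·D·B·B·BC·B·B·D
    A ↦ BC
    B ↦ D
    C ↦ AD
    D ↦ B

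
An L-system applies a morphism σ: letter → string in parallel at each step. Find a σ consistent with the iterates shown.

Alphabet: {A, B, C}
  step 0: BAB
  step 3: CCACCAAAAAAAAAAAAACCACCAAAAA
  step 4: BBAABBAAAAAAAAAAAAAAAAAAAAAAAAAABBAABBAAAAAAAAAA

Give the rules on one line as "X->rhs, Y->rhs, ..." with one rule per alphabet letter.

A->AA, B->CCA, C->B

  step 3 ⇒ step 4: CCACCAAAAAAAAAAAAACCACCAAAAA ⇒ B·B·AA·B·B·AA·AA·AA·AA·AA·AA·AA·AA·AA·AA·AA·AA·AA·B·B·AA·B·B·AA·AA·AA·AA·AA
    A ↦ AA
    C ↦ B
    B ↦ CCA  (constrained at step 0)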